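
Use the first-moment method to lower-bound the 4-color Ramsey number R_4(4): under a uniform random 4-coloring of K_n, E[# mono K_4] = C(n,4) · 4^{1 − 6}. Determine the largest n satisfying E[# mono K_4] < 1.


We need C(n, 4) · 4^{1 − 6} < 1, i.e. C(n, 4) < 4^{6 − 1} = 1024.
Check values of n near the boundary:
  n = 12: C(12, 4) = 495; 495 < 1024? YES
  n = 13: C(13, 4) = 715; 715 < 1024? YES
  n = 14: C(14, 4) = 1001; 1001 < 1024? YES
  n = 15: C(15, 4) = 1365; 1365 < 1024? NO
  n = 16: C(16, 4) = 1820; 1820 < 1024? NO
  n = 17: C(17, 4) = 2380; 2380 < 1024? NO
The largest n with C(n, 4) < 1024 is n = 14 (where E[X] = 1001/1024 ≈ 0.9775391). Hence R_4(4) > 14, i.e. R_4(4) ≥ 15.

Largest n = 14; hence R_4(4) > 14.


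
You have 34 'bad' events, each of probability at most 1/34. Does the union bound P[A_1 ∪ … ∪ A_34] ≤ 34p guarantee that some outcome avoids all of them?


Union bound: P[∪_{i=1}^{34} A_i] ≤ Σ_i P[A_i] ≤ 34·p = 34·(1/34) = 1.
Numerically: 1 ≈ 1.0000.
Is 1 < 1? NO.
Since the bound 1 is ≥ 1, the union bound is uninformative here; it does NOT by itself certify existence.

34·p = 1 ≈ 1.0000; existence NOT certified by the union bound.


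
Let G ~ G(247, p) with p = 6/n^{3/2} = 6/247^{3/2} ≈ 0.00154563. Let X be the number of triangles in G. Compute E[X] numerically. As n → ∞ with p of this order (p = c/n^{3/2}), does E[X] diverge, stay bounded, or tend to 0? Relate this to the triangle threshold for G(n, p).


Number of potential triangles: C(247, 3) = 2481115.
Each occurs with probability p³ ≈ (0.00154563)³ ≈ 3.69247413e-09.
By linearity: E[X] = C(247, 3)·p³ ≈ 2481115 · 3.69247413e-09 ≈ 0.009161.
Since α = 3/2 > 1, p = c/n^{3/2} = o(1/n) is below the triangle threshold p ~ 1/n. Asymptotically E[X] ~ (c³/6)·n^{3(1−α)} = (6³/6)·n^{-1.5} → 0, so by Markov's inequality G has no triangles w.h.p.

E[X] ≈ 0.009161; in regime p = Θ(1/n^{3/2}) E[X] tends to 0 (below the triangle threshold p ~ 1/n).


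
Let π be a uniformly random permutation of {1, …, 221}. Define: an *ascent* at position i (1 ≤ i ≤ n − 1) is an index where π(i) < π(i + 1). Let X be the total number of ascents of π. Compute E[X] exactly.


Write X = Σ X_I over i = 1, …, 220, with X_I the indicator of one ascent.
There are 220 indicators.
For each fixed i, the pair (π(i), π(i+1)) is a uniformly random ordered pair of distinct values from {1, …, 221}; by symmetry P[π(i) < π(i+1)] = 1/2.
By linearity: E[X] = 220 · (1/2) = (221 − 1) · (1/2) = 110 ≈ 110.0000.

E[X] = 110 = 110.0000.


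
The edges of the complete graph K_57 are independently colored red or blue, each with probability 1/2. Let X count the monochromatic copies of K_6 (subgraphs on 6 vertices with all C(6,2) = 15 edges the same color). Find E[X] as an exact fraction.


Let X = Σ_S X_S over the C(57, 6) = 36288252 subsets S of size 6, where X_S = 1 if the K_6 on S is monochromatic.
For a fixed S, the K_6 on S has C(6, 2) = 15 edges. P[all 15 edges red] = (1/2)^15, and likewise for blue, so P[monochromatic] = 2·(1/2)^15 = 2^{1 − 15} = 1/16384.
Summing: E[X] = C(57, 6) · 2^{1 − 15} = 36288252 · 1/16384 = 9072063/4096.
Numerically: E[X] ≈ 2214.8591.

E[X] = C(57,6)·2^(1−C(6,2)) = 9072063/4096 ≈ 2214.8591.


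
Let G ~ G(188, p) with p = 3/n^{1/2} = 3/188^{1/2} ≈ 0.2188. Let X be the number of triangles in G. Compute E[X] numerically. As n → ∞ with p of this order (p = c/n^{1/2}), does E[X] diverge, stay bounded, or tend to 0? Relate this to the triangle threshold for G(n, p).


Number of potential triangles: C(188, 3) = 1089836.
Each occurs with probability p³ ≈ (0.2188)³ ≈ 1.0474348e-02.
By linearity: E[X] = C(188, 3)·p³ ≈ 1089836 · 1.0474348e-02 ≈ 11415.32130.
Since α = 1/2 < 1, p = c/n^{1/2} ≫ 1/n is above the triangle threshold p ~ 1/n. Asymptotically E[X] ~ (c³/6)·n^{3(1−α)} = (3³/6)·n^{1.5} → ∞; triangles are abundant w.h.p.

E[X] ≈ 11415.32130; in regime p = Θ(1/n^{1/2}) E[X] diverges (above the triangle threshold p ~ 1/n).


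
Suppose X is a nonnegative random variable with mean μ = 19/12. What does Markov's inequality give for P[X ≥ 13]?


μ = E[X] = 19/12, a = 13.
Markov: P[X ≥ 13] ≤ μ/a = (19/12)/13 = 19/156.
Numerically: ≈ 0.12179.
(Since a = 13 > μ = 1.58333, the bound 19/156 is < 1 and informative.)

P[X ≥ 13] ≤ 19/156 ≈ 0.12179.


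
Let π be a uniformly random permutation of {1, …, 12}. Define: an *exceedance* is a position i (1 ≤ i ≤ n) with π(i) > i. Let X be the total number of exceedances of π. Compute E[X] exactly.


Write X = Σ_{i=1}^{12} X_i, where X_i = 1_{π(i) > i}.
For each fixed i, π(i) is uniform over {1, …, 12} (marginal of a uniform permutation), so P[π(i) > i] = (n − i)/n. Summing: Σ_{i=1}^{12} (n − i)/n = (0 + 1 + … + 11)/12 = 12(12 − 1)/(2·12) = (12 − 1)/2.
Hence E[X] = Σ_{i=1}^{12} (12 − i)/12 = 11/2 ≈ 5.5000.

E[X] = 11/2 = 5.5000.


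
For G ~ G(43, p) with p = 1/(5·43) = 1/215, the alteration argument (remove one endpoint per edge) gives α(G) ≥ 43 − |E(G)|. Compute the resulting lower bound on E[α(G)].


E[|E(G)|] = C(43, 2)·p = 903 · (1/215) = 21/5.
E[α(G)] ≥ n − E[|E(G)|] = 43 − 21/5 = 194/5.
Numerically: ≈ 38.80000.
(This is only a lower bound; the true E[α(G)] may be larger.)

E[α(G)] ≥ 194/5 ≈ 38.80000.


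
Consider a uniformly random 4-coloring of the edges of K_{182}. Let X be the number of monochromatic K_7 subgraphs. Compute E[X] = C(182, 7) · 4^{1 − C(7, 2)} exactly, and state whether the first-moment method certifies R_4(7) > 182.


E[X] = C(182, 7) · 4^{1 − 21} = 1167752750736 · 4^{−20} = 1167752750736/1099511627776.
As a reduced fraction: E[X] = 72984546921/68719476736 ≈ 1.062.
Is E[X] < 1? NO.
Since E[X] ≥ 1, the first-moment bound is inconclusive at n = 182; it does NOT by itself certify R_4(7) > 182.

E[X] = 72984546921/68719476736 ≈ 1.062; E[X] ≥ 1; first-moment method inconclusive here.


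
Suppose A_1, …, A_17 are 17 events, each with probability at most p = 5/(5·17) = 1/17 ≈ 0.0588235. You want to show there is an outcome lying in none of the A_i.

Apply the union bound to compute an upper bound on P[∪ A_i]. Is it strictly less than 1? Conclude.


Union bound: P[∪_{i=1}^{17} A_i] ≤ Σ_i P[A_i] ≤ 17·p = 17·(1/17) = 1.
Numerically: 1 ≈ 1.0000000.
Is 1 < 1? NO.
Since the bound 1 is ≥ 1, the union bound is uninformative here; it does NOT by itself certify existence.

17·p = 1 ≈ 1.0000000; existence NOT certified by the union bound.


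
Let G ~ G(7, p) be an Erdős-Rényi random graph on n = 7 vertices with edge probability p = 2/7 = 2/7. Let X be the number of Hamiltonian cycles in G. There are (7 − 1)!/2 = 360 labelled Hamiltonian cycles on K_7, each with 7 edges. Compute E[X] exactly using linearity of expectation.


K_7 has (7 − 1)!/2 = 360 labelled Hamiltonian cycles.
For each such Hamiltonian cycle H, let X_H = 1 if all 7 edges of H are present in G. Then P[X_H = 1] = p^{7} = (2/7)^{7} = 128/823543.
By linearity of expectation: E[X] = Σ_H E[X_H] = 360 · p^{7} = 360 · 128/823543 = 46080/823543.
Numerically: E[X] ≈ 0.055953.

E[X] = 360 · (2/7)^{7} = 46080/823543 ≈ 0.055953.


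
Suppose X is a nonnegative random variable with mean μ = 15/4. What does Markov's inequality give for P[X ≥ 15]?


μ = E[X] = 15/4, a = 15.
Markov: P[X ≥ 15] ≤ μ/a = (15/4)/15 = 1/4.
Numerically: ≈ 0.250.
(Since a = 15 > μ = 3.750, the bound 1/4 is < 1 and informative.)

P[X ≥ 15] ≤ 1/4 ≈ 0.250.


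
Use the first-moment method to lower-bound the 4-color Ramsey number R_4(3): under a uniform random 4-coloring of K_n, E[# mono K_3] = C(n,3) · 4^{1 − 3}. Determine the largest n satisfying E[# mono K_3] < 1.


We need C(n, 3) · 4^{1 − 3} < 1, i.e. C(n, 3) < 4^{3 − 1} = 16.
Check values of n near the boundary:
  n = 3: C(3, 3) = 1; 1 < 16? YES
  n = 4: C(4, 3) = 4; 4 < 16? YES
  n = 5: C(5, 3) = 10; 10 < 16? YES
  n = 6: C(6, 3) = 20; 20 < 16? NO
The largest n with C(n, 3) < 16 is n = 5 (where E[X] = 5/8 ≈ 0.625000). Hence R_4(3) > 5, i.e. R_4(3) ≥ 6.

Largest n = 5; hence R_4(3) > 5.


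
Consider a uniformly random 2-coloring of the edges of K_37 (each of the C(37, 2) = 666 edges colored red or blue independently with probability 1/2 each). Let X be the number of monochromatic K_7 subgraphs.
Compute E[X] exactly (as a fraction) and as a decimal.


Let X = Σ_S X_S over the C(37, 7) = 10295472 subsets S of size 7, where X_S = 1 if the K_7 on S is monochromatic.
For a fixed S, the K_7 on S has C(7, 2) = 21 edges. P[all 21 edges red] = (1/2)^21, and likewise for blue, so P[monochromatic] = 2·(1/2)^21 = 2^{1 − 21} = 1/1048576.
Summing: E[X] = C(37, 7) · 2^{1 − 21} = 10295472 · 1/1048576 = 643467/65536.
Numerically: E[X] ≈ 9.8185.

E[X] = C(37,7)·2^(1−C(7,2)) = 643467/65536 ≈ 9.8185.


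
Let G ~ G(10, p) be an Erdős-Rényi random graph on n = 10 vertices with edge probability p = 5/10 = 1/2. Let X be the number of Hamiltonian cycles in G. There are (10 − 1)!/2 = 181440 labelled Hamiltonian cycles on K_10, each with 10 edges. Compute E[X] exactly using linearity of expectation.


K_10 has (10 − 1)!/2 = 181440 labelled Hamiltonian cycles.
For each such Hamiltonian cycle H, let X_H = 1 if all 10 edges of H are present in G. Then P[X_H = 1] = p^{10} = (1/2)^{10} = 1/1024.
By linearity: E[X] = Σ_H E[X_H] = 181440 · p^{10} = 181440 · 1/1024 = 2835/16.
Numerically: E[X] ≈ 177.

E[X] = 181440 · (1/2)^{10} = 2835/16 ≈ 177.


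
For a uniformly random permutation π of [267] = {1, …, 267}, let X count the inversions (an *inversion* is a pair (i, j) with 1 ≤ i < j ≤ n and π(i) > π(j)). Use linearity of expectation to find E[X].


Write X = Σ X_I over the C(267, 2) = 35511 pairs i < j, with X_I the indicator of one inversion.
There are 35511 indicators.
For each fixed pair i < j, the values π(i) and π(j) are two distinct elements of {1, …, 267} in uniformly random order; by symmetry P[π(i) > π(j)] = 1/2.
By linearity: E[X] = 35511 · (1/2) = C(267, 2) · (1/2) = 35511/2 = 35511/2 ≈ 17755.5000.

E[X] = 35511/2 = 17755.5000.


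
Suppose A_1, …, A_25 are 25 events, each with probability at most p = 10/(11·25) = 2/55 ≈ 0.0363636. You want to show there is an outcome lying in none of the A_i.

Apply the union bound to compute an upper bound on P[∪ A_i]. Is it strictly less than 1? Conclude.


Union bound: P[∪_{i=1}^{25} A_i] ≤ Σ_i P[A_i] ≤ 25·p = 25·(2/55) = 10/11.
Numerically: 10/11 ≈ 0.9090909.
Is 10/11 < 1? YES.
Since P[∪ A_i] ≤ 10/11 < 1, the complement has P[∩ A_i^c] ≥ 1 − 10/11 = 1/11 > 0, so some outcome avoids every A_i.

25·p = 10/11 ≈ 0.9090909; existence CERTIFIED by the union bound.


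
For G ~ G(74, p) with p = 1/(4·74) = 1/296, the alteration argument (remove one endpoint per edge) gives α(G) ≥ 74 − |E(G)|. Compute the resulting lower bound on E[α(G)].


E[|E(G)|] = C(74, 2)·p = 2701 · (1/296) = 73/8.
E[α(G)] ≥ n − E[|E(G)|] = 74 − 73/8 = 519/8.
Numerically: ≈ 64.8750.
(This is only a lower bound; the true E[α(G)] may be larger.)

E[α(G)] ≥ 519/8 ≈ 64.8750.


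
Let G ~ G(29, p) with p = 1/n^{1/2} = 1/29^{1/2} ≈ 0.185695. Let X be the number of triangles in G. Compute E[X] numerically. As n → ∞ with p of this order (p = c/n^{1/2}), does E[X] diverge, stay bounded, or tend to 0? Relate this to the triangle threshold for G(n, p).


Number of potential triangles: C(29, 3) = 3654.
Each occurs with probability p³ ≈ (0.185695)³ ≈ 6.40328752e-03.
By linearity: E[X] = C(29, 3)·p³ ≈ 3654 · 6.40328752e-03 ≈ 23.397613.
Since α = 1/2 < 1, p = c/n^{1/2} ≫ 1/n is above the triangle threshold p ~ 1/n. Asymptotically E[X] ~ (c³/6)·n^{3(1−α)} = (1³/6)·n^{1.5} → ∞; triangles are abundant w.h.p.

E[X] ≈ 23.397613; in regime p = Θ(1/n^{1/2}) E[X] diverges (above the triangle threshold p ~ 1/n).


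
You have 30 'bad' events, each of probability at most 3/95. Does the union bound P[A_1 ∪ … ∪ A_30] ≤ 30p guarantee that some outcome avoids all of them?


Union bound: P[∪_{i=1}^{30} A_i] ≤ Σ_i P[A_i] ≤ 30·p = 30·(3/95) = 18/19.
Numerically: 18/19 ≈ 0.94737.
Is 18/19 < 1? YES.
Since P[∪ A_i] ≤ 18/19 < 1, the complement has P[∩ A_i^c] ≥ 1 − 18/19 = 1/19 > 0, so some outcome avoids every A_i.

30·p = 18/19 ≈ 0.94737; existence CERTIFIED by the union bound.


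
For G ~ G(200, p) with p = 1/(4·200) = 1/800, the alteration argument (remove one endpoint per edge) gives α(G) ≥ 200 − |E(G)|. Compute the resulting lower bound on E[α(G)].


E[|E(G)|] = C(200, 2)·p = 19900 · (1/800) = 199/8.
E[α(G)] ≥ n − E[|E(G)|] = 200 − 199/8 = 1401/8.
Numerically: ≈ 175.125.
(This is only a lower bound; the true E[α(G)] may be larger.)

E[α(G)] ≥ 1401/8 ≈ 175.125.


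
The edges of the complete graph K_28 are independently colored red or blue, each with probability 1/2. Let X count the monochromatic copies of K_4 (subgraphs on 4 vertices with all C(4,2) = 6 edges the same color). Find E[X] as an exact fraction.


Let X = Σ_S X_S over the C(28, 4) = 20475 subsets S of size 4, where X_S = 1 if the K_4 on S is monochromatic.
For a fixed S, the K_4 on S has C(4, 2) = 6 edges. P[all 6 edges red] = (1/2)^6, and likewise for blue, so P[monochromatic] = 2·(1/2)^6 = 2^{1 − 6} = 1/32.
By linearity: E[X] = C(28, 4) · 2^{1 − 6} = 20475 · 1/32 = 20475/32.
Numerically: E[X] ≈ 639.84375.

E[X] = C(28,4)·2^(1−C(4,2)) = 20475/32 ≈ 639.84375.


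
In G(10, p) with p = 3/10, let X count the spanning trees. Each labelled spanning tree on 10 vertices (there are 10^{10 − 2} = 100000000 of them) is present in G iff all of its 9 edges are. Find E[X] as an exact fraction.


K_10 has 10^{10 − 2} = 100000000 labelled spanning trees.
For each such spanning tree H, let X_H = 1 if all 9 edges of H are present in G. Then P[X_H = 1] = p^{9} = (3/10)^{9} = 19683/1000000000.
By linearity: E[X] = Σ_H E[X_H] = 100000000 · p^{9} = 100000000 · 19683/1000000000 = 19683/10.
Numerically: E[X] ≈ 1968.3.

E[X] = 100000000 · (3/10)^{9} = 19683/10 ≈ 1968.3.


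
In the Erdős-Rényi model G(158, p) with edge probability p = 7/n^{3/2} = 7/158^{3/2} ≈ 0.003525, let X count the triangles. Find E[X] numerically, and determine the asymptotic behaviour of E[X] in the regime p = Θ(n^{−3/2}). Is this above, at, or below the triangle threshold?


Number of potential triangles: C(158, 3) = 644956.
Each occurs with probability p³ ≈ (0.003525)³ ≈ 4.378620e-08.
By linearity: E[X] = C(158, 3)·p³ ≈ 644956 · 4.378620e-08 ≈ 0.0282.
Since α = 3/2 > 1, p = c/n^{3/2} = o(1/n) is below the triangle threshold p ~ 1/n. Asymptotically E[X] ~ (c³/6)·n^{3(1−α)} = (7³/6)·n^{-1.5} → 0, so by Markov's inequality G has no triangles w.h.p.

E[X] ≈ 0.0282; in regime p = Θ(1/n^{3/2}) E[X] tends to 0 (below the triangle threshold p ~ 1/n).


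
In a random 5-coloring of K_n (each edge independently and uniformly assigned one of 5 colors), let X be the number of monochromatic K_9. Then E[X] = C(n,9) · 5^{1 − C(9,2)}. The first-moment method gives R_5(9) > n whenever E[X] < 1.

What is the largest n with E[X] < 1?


We need C(n, 9) · 5^{1 − 36} < 1, i.e. C(n, 9) < 5^{36 − 1} = 2910383045673370361328125.
Check values of n near the boundary:
  n = 2165: C(2165, 9) = 2832220612024886803272630; 2832220612024886803272630 < 2910383045673370361328125? YES
  n = 2166: C(2166, 9) = 2844037944203015677277940; 2844037944203015677277940 < 2910383045673370361328125? YES
  n = 2167: C(2167, 9) = 2855899084841489792706810; 2855899084841489792706810 < 2910383045673370361328125? YES
  n = 2168: C(2168, 9) = 2867804175977929537095120; 2867804175977929537095120 < 2910383045673370361328125? YES
  n = 2169: C(2169, 9) = 2879753360044504243499683; 2879753360044504243499683 < 2910383045673370361328125? YES
  n = 2170: C(2170, 9) = 2891746779868845075610510; 2891746779868845075610510 < 2910383045673370361328125? YES
  n = 2171: C(2171, 9) = 2903784578674959601827205; 2903784578674959601827205 < 2910383045673370361328125? YES
  n = 2172: C(2172, 9) = 2915866900084148060642020; 2915866900084148060642020 < 2910383045673370361328125? NO
  n = 2173: C(2173, 9) = 2927993888115921319674265; 2927993888115921319674265 < 2910383045673370361328125? NO
The largest n with C(n, 9) < 2910383045673370361328125 is n = 2171 (where E[X] = 580756915734991920365441/582076609134674072265625 ≈ 0.9977). Hence R_5(9) > 2171, i.e. R_5(9) ≥ 2172.

Largest n = 2171; hence R_5(9) > 2171.


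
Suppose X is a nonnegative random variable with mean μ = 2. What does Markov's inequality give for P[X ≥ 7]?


μ = E[X] = 2, a = 7.
Markov: P[X ≥ 7] ≤ μ/a = (2)/7 = 2/7.
Numerically: ≈ 0.2857.
(Since a = 7 > μ = 2.0000, the bound 2/7 is < 1 and informative.)

P[X ≥ 7] ≤ 2/7 ≈ 0.2857.


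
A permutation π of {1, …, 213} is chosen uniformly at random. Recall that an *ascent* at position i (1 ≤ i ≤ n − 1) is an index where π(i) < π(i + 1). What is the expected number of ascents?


Write X = Σ X_I over i = 1, …, 212, with X_I the indicator of one ascent.
There are 212 indicators.
For each fixed i, the pair (π(i), π(i+1)) is a uniformly random ordered pair of distinct values from {1, …, 213}; by symmetry P[π(i) < π(i+1)] = 1/2.
By linearity: E[X] = 212 · (1/2) = (213 − 1) · (1/2) = 106 ≈ 106.000.

E[X] = 106 = 106.000.


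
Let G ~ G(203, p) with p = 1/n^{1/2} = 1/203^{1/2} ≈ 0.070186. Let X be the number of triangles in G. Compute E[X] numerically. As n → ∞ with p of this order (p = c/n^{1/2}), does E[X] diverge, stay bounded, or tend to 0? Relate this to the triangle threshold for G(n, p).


Number of potential triangles: C(203, 3) = 1373701.
Each occurs with probability p³ ≈ (0.070186)³ ≈ 3.4574503e-04.
By linearity: E[X] = C(203, 3)·p³ ≈ 1373701 · 3.4574503e-04 ≈ 474.95029.
Since α = 1/2 < 1, p = c/n^{1/2} ≫ 1/n is above the triangle threshold p ~ 1/n. Asymptotically E[X] ~ (c³/6)·n^{3(1−α)} = (1³/6)·n^{1.5} → ∞; triangles are abundant w.h.p.

E[X] ≈ 474.95029; in regime p = Θ(1/n^{1/2}) E[X] diverges (above the triangle threshold p ~ 1/n).


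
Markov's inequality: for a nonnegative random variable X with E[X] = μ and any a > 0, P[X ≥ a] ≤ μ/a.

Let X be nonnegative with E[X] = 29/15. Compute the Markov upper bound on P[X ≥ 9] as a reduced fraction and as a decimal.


μ = E[X] = 29/15, a = 9.
Markov: P[X ≥ 9] ≤ μ/a = (29/15)/9 = 29/135.
Numerically: ≈ 0.215.
(Since a = 9 > μ = 1.933, the bound 29/135 is < 1 and informative.)

P[X ≥ 9] ≤ 29/135 ≈ 0.215.


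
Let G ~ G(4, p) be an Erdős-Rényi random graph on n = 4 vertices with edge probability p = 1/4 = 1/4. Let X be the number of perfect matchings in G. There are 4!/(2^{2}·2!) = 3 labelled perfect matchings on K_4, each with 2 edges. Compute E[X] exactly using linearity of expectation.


K_4 has 4!/(2^{2}·2!) = 3 labelled perfect matchings.
For each such perfect matching H, let X_H = 1 if all 2 edges of H are present in G. Then P[X_H = 1] = p^{2} = (1/4)^{2} = 1/16.
Summing the indicators: E[X] = Σ_H E[X_H] = 3 · p^{2} = 3 · 1/16 = 3/16.
Numerically: E[X] ≈ 0.1875.

E[X] = 3 · (1/4)^{2} = 3/16 ≈ 0.1875.


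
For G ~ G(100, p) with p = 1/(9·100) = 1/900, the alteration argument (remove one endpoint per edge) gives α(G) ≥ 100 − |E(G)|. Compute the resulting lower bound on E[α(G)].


E[|E(G)|] = C(100, 2)·p = 4950 · (1/900) = 11/2.
E[α(G)] ≥ n − E[|E(G)|] = 100 − 11/2 = 189/2.
Numerically: ≈ 94.5000.
(This is only a lower bound; the true E[α(G)] may be larger.)

E[α(G)] ≥ 189/2 ≈ 94.5000.


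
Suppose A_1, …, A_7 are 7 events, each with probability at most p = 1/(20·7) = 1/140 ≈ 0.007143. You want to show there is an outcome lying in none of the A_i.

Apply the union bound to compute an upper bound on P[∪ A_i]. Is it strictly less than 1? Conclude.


Union bound: P[∪_{i=1}^{7} A_i] ≤ Σ_i P[A_i] ≤ 7·p = 7·(1/140) = 1/20.
Numerically: 1/20 ≈ 0.050000.
Is 1/20 < 1? YES.
Since P[∪ A_i] ≤ 1/20 < 1, the complement has P[∩ A_i^c] ≥ 1 − 1/20 = 19/20 > 0, so some outcome avoids every A_i.

7·p = 1/20 ≈ 0.050000; existence CERTIFIED by the union bound.


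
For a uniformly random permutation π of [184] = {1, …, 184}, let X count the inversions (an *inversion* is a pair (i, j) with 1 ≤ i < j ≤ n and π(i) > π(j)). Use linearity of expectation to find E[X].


Write X = Σ X_I over the C(184, 2) = 16836 pairs i < j, with X_I the indicator of one inversion.
There are 16836 indicators.
For each fixed pair i < j, the values π(i) and π(j) are two distinct elements of {1, …, 184} in uniformly random order; by symmetry P[π(i) > π(j)] = 1/2.
By linearity: E[X] = 16836 · (1/2) = C(184, 2) · (1/2) = 16836/2 = 8418 ≈ 8418.0000.

E[X] = 8418 = 8418.0000.


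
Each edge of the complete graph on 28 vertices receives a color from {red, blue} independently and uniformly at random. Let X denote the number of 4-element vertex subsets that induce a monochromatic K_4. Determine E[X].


Let X = Σ_S X_S over the C(28, 4) = 20475 subsets S of size 4, where X_S = 1 if the K_4 on S is monochromatic.
For a fixed S, the K_4 on S has C(4, 2) = 6 edges. P[all 6 edges red] = (1/2)^6, and likewise for blue, so P[monochromatic] = 2·(1/2)^6 = 2^{1 − 6} = 1/32.
Summing: E[X] = C(28, 4) · 2^{1 − 6} = 20475 · 1/32 = 20475/32.
Numerically: E[X] ≈ 639.843750.

E[X] = C(28,4)·2^(1−C(4,2)) = 20475/32 ≈ 639.843750.


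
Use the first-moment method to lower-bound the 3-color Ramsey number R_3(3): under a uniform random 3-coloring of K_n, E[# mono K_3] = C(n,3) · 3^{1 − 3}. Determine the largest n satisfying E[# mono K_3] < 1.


We need C(n, 3) · 3^{1 − 3} < 1, i.e. C(n, 3) < 3^{3 − 1} = 9.
Check values of n near the boundary:
  n = 3: C(3, 3) = 1; 1 < 9? YES
  n = 4: C(4, 3) = 4; 4 < 9? YES
  n = 5: C(5, 3) = 10; 10 < 9? NO
  n = 6: C(6, 3) = 20; 20 < 9? NO
The largest n with C(n, 3) < 9 is n = 4 (where E[X] = 4/9 ≈ 0.4444444). Hence R_3(3) > 4, i.e. R_3(3) ≥ 5.

Largest n = 4; hence R_3(3) > 4.


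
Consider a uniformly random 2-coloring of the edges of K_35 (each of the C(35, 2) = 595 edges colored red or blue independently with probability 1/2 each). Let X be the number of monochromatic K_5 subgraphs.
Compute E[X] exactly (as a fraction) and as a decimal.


Let X = Σ_S X_S over the C(35, 5) = 324632 subsets S of size 5, where X_S = 1 if the K_5 on S is monochromatic.
For a fixed S, the K_5 on S has C(5, 2) = 10 edges. P[all 10 edges red] = (1/2)^10, and likewise for blue, so P[monochromatic] = 2·(1/2)^10 = 2^{1 − 10} = 1/512.
Summing: E[X] = C(35, 5) · 2^{1 − 10} = 324632 · 1/512 = 40579/64.
Numerically: E[X] ≈ 634.04688.

E[X] = C(35,5)·2^(1−C(5,2)) = 40579/64 ≈ 634.04688.


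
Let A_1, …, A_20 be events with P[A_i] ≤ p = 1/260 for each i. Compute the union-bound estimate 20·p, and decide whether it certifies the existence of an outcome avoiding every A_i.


Union bound: P[∪_{i=1}^{20} A_i] ≤ Σ_i P[A_i] ≤ 20·p = 20·(1/260) = 1/13.
Numerically: 1/13 ≈ 0.077.
Is 1/13 < 1? YES.
Since P[∪ A_i] ≤ 1/13 < 1, the complement has P[∩ A_i^c] ≥ 1 − 1/13 = 12/13 > 0, so some outcome avoids every A_i.

20·p = 1/13 ≈ 0.077; existence CERTIFIED by the union bound.


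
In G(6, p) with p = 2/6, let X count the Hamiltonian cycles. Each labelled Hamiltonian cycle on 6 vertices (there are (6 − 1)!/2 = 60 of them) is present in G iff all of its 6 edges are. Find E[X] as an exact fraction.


K_6 has (6 − 1)!/2 = 60 labelled Hamiltonian cycles.
For each such Hamiltonian cycle H, let X_H = 1 if all 6 edges of H are present in G. Then P[X_H = 1] = p^{6} = (1/3)^{6} = 1/729.
By linearity: E[X] = Σ_H E[X_H] = 60 · p^{6} = 60 · 1/729 = 20/243.
Numerically: E[X] ≈ 0.0823.

E[X] = 60 · (1/3)^{6} = 20/243 ≈ 0.0823.


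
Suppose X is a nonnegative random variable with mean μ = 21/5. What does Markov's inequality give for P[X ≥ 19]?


μ = E[X] = 21/5, a = 19.
Markov: P[X ≥ 19] ≤ μ/a = (21/5)/19 = 21/95.
Numerically: ≈ 0.2211.
(Since a = 19 > μ = 4.2000, the bound 21/95 is < 1 and informative.)

P[X ≥ 19] ≤ 21/95 ≈ 0.2211.


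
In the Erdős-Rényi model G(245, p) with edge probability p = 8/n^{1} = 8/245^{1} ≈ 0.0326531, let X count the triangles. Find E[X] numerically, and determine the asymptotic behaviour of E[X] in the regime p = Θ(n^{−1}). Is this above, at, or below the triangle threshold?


Number of potential triangles: C(245, 3) = 2421090.
Each occurs with probability p³ ≈ (0.0326531)³ ≈ 3.48154255e-05.
By linearity: E[X] = C(245, 3)·p³ ≈ 2421090 · 3.48154255e-05 ≈ 84.291279.
Here α = 1, so p = 8/n is exactly at the triangle threshold p ~ 1/n. Asymptotically E[X] → c³/6 = 8³/6 = 256/3 ≈ 85.333333, a bounded constant. In this regime the triangle count is asymptotically Poisson(c³/6).

E[X] ≈ 84.291279; in regime p = Θ(1/n^{1}) E[X] stays bounded (at the triangle threshold p ~ 1/n).


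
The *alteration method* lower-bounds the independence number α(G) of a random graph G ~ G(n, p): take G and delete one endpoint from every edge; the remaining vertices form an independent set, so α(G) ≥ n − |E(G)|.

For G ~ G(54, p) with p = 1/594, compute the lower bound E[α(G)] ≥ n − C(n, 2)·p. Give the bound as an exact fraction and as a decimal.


E[|E(G)|] = C(54, 2)·p = 1431 · (1/594) = 53/22.
E[α(G)] ≥ n − E[|E(G)|] = 54 − 53/22 = 1135/22.
Numerically: ≈ 51.591.
(This is only a lower bound; the true E[α(G)] may be larger.)

E[α(G)] ≥ 1135/22 ≈ 51.591.


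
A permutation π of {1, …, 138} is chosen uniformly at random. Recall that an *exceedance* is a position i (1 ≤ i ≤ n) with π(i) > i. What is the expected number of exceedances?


Write X = Σ_{i=1}^{138} X_i, where X_i = 1_{π(i) > i}.
For each fixed i, π(i) is uniform over {1, …, 138} (marginal of a uniform permutation), so P[π(i) > i] = (n − i)/n. Summing: Σ_{i=1}^{138} (n − i)/n = (0 + 1 + … + 137)/138 = 138(138 − 1)/(2·138) = (138 − 1)/2.
Hence E[X] = Σ_{i=1}^{138} (138 − i)/138 = 137/2 ≈ 68.500.

E[X] = 137/2 = 68.500.


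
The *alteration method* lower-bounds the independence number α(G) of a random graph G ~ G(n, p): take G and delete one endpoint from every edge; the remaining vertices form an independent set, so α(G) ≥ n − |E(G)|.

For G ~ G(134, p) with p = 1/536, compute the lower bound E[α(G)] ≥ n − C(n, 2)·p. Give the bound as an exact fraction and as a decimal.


E[|E(G)|] = C(134, 2)·p = 8911 · (1/536) = 133/8.
E[α(G)] ≥ n − E[|E(G)|] = 134 − 133/8 = 939/8.
Numerically: ≈ 117.37500.
(This is only a lower bound; the true E[α(G)] may be larger.)

E[α(G)] ≥ 939/8 ≈ 117.37500.


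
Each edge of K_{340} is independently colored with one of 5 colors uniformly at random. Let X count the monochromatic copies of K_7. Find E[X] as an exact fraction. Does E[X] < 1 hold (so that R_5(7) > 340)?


E[X] = C(340, 7) · 5^{1 − 21} = 97932136940560 · 5^{−20} = 97932136940560/95367431640625.
As a reduced fraction: E[X] = 19586427388112/19073486328125 ≈ 1.0269.
Is E[X] < 1? NO.
Since E[X] ≥ 1, the first-moment bound is inconclusive at n = 340; it does NOT by itself certify R_5(7) > 340.

E[X] = 19586427388112/19073486328125 ≈ 1.0269; E[X] ≥ 1; first-moment method inconclusive here.


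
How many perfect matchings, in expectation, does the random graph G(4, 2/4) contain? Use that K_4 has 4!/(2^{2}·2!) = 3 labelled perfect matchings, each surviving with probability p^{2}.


K_4 has 4!/(2^{2}·2!) = 3 labelled perfect matchings.
For each such perfect matching H, let X_H = 1 if all 2 edges of H are present in G. Then P[X_H = 1] = p^{2} = (1/2)^{2} = 1/4.
By linearity of expectation: E[X] = Σ_H E[X_H] = 3 · p^{2} = 3 · 1/4 = 3/4.
Numerically: E[X] ≈ 0.75.

E[X] = 3 · (1/2)^{2} = 3/4 ≈ 0.75.


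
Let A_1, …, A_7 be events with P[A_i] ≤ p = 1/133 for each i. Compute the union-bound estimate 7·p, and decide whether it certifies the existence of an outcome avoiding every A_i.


Union bound: P[∪_{i=1}^{7} A_i] ≤ Σ_i P[A_i] ≤ 7·p = 7·(1/133) = 1/19.
Numerically: 1/19 ≈ 0.053.
Is 1/19 < 1? YES.
Since P[∪ A_i] ≤ 1/19 < 1, the complement has P[∩ A_i^c] ≥ 1 − 1/19 = 18/19 > 0, so some outcome avoids every A_i.

7·p = 1/19 ≈ 0.053; existence CERTIFIED by the union bound.


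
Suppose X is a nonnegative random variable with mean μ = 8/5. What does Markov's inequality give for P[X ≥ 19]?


μ = E[X] = 8/5, a = 19.
Markov: P[X ≥ 19] ≤ μ/a = (8/5)/19 = 8/95.
Numerically: ≈ 0.0842.
(Since a = 19 > μ = 1.6000, the bound 8/95 is < 1 and informative.)

P[X ≥ 19] ≤ 8/95 ≈ 0.0842.


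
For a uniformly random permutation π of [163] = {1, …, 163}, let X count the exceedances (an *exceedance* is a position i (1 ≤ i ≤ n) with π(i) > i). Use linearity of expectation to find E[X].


Write X = Σ_{i=1}^{163} X_i, where X_i = 1_{π(i) > i}.
For each fixed i, π(i) is uniform over {1, …, 163} (marginal of a uniform permutation), so P[π(i) > i] = (n − i)/n. Summing: Σ_{i=1}^{163} (n − i)/n = (0 + 1 + … + 162)/163 = 163(163 − 1)/(2·163) = (163 − 1)/2.
Hence E[X] = Σ_{i=1}^{163} (163 − i)/163 = 81 ≈ 81.000.

E[X] = 81 = 81.000.


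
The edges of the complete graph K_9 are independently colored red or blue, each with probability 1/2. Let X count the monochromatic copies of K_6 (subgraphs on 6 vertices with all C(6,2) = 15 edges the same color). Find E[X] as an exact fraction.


Let X = Σ_S X_S over the C(9, 6) = 84 subsets S of size 6, where X_S = 1 if the K_6 on S is monochromatic.
For a fixed S, the K_6 on S has C(6, 2) = 15 edges. P[all 15 edges red] = (1/2)^15, and likewise for blue, so P[monochromatic] = 2·(1/2)^15 = 2^{1 − 15} = 1/16384.
By linearity of expectation: E[X] = C(9, 6) · 2^{1 − 15} = 84 · 1/16384 = 21/4096.
Numerically: E[X] ≈ 0.00513.

E[X] = C(9,6)·2^(1−C(6,2)) = 21/4096 ≈ 0.00513.


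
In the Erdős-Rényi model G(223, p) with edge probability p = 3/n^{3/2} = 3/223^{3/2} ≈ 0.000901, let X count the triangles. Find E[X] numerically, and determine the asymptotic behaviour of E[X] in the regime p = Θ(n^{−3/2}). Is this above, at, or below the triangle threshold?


Number of potential triangles: C(223, 3) = 1823471.
Each occurs with probability p³ ≈ (0.000901)³ ≈ 7.31125e-10.
By linearity: E[X] = C(223, 3)·p³ ≈ 1823471 · 7.31125e-10 ≈ 0.001.
Since α = 3/2 > 1, p = c/n^{3/2} = o(1/n) is below the triangle threshold p ~ 1/n. Asymptotically E[X] ~ (c³/6)·n^{3(1−α)} = (3³/6)·n^{-1.5} → 0, so by Markov's inequality G has no triangles w.h.p.

E[X] ≈ 0.001; in regime p = Θ(1/n^{3/2}) E[X] tends to 0 (below the triangle threshold p ~ 1/n).


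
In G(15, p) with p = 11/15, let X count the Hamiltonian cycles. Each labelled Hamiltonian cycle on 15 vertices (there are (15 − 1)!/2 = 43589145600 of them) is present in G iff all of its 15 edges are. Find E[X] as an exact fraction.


K_15 has (15 − 1)!/2 = 43589145600 labelled Hamiltonian cycles.
For each such Hamiltonian cycle H, let X_H = 1 if all 15 edges of H are present in G. Then P[X_H = 1] = p^{15} = (11/15)^{15} = 4177248169415651/437893890380859375.
By linearity of expectation: E[X] = Σ_H E[X_H] = 43589145600 · p^{15} = 43589145600 · 4177248169415651/437893890380859375 = 29972457393249757754368/72081298828125.
Numerically: E[X] ≈ 4.1581e+08.

E[X] = 43589145600 · (11/15)^{15} = 29972457393249757754368/72081298828125 ≈ 4.1581e+08.


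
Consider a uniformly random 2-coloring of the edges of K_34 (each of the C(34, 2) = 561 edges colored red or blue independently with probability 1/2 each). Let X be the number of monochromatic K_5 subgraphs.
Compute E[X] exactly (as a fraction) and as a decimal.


Let X = Σ_S X_S over the C(34, 5) = 278256 subsets S of size 5, where X_S = 1 if the K_5 on S is monochromatic.
For a fixed S, the K_5 on S has C(5, 2) = 10 edges. P[all 10 edges red] = (1/2)^10, and likewise for blue, so P[monochromatic] = 2·(1/2)^10 = 2^{1 − 10} = 1/512.
Summing: E[X] = C(34, 5) · 2^{1 − 10} = 278256 · 1/512 = 17391/32.
Numerically: E[X] ≈ 543.469.

E[X] = C(34,5)·2^(1−C(5,2)) = 17391/32 ≈ 543.469.


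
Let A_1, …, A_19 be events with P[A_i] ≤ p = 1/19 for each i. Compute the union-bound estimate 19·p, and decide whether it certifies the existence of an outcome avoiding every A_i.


Union bound: P[∪_{i=1}^{19} A_i] ≤ Σ_i P[A_i] ≤ 19·p = 19·(1/19) = 1.
Numerically: 1 ≈ 1.00000.
Is 1 < 1? NO.
Since the bound 1 is ≥ 1, the union bound is uninformative here; it does NOT by itself certify existence.

19·p = 1 ≈ 1.00000; existence NOT certified by the union bound.


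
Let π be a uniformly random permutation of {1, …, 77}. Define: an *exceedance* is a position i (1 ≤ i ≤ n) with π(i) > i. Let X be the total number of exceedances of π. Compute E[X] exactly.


Write X = Σ_{i=1}^{77} X_i, where X_i = 1_{π(i) > i}.
For each fixed i, π(i) is uniform over {1, …, 77} (marginal of a uniform permutation), so P[π(i) > i] = (n − i)/n. Summing: Σ_{i=1}^{77} (n − i)/n = (0 + 1 + … + 76)/77 = 77(77 − 1)/(2·77) = (77 − 1)/2.
Hence E[X] = Σ_{i=1}^{77} (77 − i)/77 = 38 ≈ 38.000.

E[X] = 38 = 38.000.


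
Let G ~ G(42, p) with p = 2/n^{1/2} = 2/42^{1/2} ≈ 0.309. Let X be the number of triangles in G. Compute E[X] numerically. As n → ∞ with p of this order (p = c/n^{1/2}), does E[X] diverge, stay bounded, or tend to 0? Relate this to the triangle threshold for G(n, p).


Number of potential triangles: C(42, 3) = 11480.
Each occurs with probability p³ ≈ (0.309)³ ≈ 2.93911e-02.
By linearity: E[X] = C(42, 3)·p³ ≈ 11480 · 2.93911e-02 ≈ 337.410.
Since α = 1/2 < 1, p = c/n^{1/2} ≫ 1/n is above the triangle threshold p ~ 1/n. Asymptotically E[X] ~ (c³/6)·n^{3(1−α)} = (2³/6)·n^{1.5} → ∞; triangles are abundant w.h.p.

E[X] ≈ 337.410; in regime p = Θ(1/n^{1/2}) E[X] diverges (above the triangle threshold p ~ 1/n).


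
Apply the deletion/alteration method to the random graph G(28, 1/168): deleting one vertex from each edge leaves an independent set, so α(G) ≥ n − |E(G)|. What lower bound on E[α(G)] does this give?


E[|E(G)|] = C(28, 2)·p = 378 · (1/168) = 9/4.
E[α(G)] ≥ n − E[|E(G)|] = 28 − 9/4 = 103/4.
Numerically: ≈ 25.750000.
(This is only a lower bound; the true E[α(G)] may be larger.)

E[α(G)] ≥ 103/4 ≈ 25.750000.


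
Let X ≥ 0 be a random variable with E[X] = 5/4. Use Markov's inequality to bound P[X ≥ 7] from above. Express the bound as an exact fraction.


μ = E[X] = 5/4, a = 7.
Markov: P[X ≥ 7] ≤ μ/a = (5/4)/7 = 5/28.
Numerically: ≈ 0.179.
(Since a = 7 > μ = 1.250, the bound 5/28 is < 1 and informative.)

P[X ≥ 7] ≤ 5/28 ≈ 0.179.


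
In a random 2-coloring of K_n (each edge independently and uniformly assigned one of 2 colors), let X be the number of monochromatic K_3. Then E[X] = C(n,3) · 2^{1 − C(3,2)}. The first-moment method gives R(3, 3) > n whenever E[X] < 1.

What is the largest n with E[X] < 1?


We need C(n, 3) · 2^{1 − 3} < 1, i.e. C(n, 3) < 2^{3 − 1} = 4.
Check values of n near the boundary:
  n = 3: C(3, 3) = 1; 1 < 4? YES
  n = 4: C(4, 3) = 4; 4 < 4? NO
The largest n with C(n, 3) < 4 is n = 3 (where E[X] = 1/4 ≈ 0.25000). Hence R(3, 3) > 3, i.e. R(3, 3) ≥ 4.

Largest n = 3; hence R(3, 3) > 3.


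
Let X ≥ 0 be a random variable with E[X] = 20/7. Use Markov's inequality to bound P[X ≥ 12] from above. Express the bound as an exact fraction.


μ = E[X] = 20/7, a = 12.
Markov: P[X ≥ 12] ≤ μ/a = (20/7)/12 = 5/21.
Numerically: ≈ 0.23810.
(Since a = 12 > μ = 2.85714, the bound 5/21 is < 1 and informative.)

P[X ≥ 12] ≤ 5/21 ≈ 0.23810.


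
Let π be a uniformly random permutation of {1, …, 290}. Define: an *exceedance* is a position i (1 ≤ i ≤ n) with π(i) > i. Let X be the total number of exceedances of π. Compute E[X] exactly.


Write X = Σ_{i=1}^{290} X_i, where X_i = 1_{π(i) > i}.
For each fixed i, π(i) is uniform over {1, …, 290} (marginal of a uniform permutation), so P[π(i) > i] = (n − i)/n. Summing: Σ_{i=1}^{290} (n − i)/n = (0 + 1 + … + 289)/290 = 290(290 − 1)/(2·290) = (290 − 1)/2.
Hence E[X] = Σ_{i=1}^{290} (290 − i)/290 = 289/2 ≈ 144.5000.

E[X] = 289/2 = 144.5000.


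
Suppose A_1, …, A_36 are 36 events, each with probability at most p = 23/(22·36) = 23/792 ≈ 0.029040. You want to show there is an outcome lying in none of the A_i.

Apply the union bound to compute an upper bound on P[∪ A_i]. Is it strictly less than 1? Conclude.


Union bound: P[∪_{i=1}^{36} A_i] ≤ Σ_i P[A_i] ≤ 36·p = 36·(23/792) = 23/22.
Numerically: 23/22 ≈ 1.045455.
Is 23/22 < 1? NO.
Since the bound 23/22 is ≥ 1, the union bound is uninformative here; it does NOT by itself certify existence.

36·p = 23/22 ≈ 1.045455; existence NOT certified by the union bound.


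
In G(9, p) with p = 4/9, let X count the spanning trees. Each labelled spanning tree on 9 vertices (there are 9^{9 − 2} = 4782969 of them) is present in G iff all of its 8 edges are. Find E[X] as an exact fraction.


K_9 has 9^{9 − 2} = 4782969 labelled spanning trees.
For each such spanning tree H, let X_H = 1 if all 8 edges of H are present in G. Then P[X_H = 1] = p^{8} = (4/9)^{8} = 65536/43046721.
Summing the indicators: E[X] = Σ_H E[X_H] = 4782969 · p^{8} = 4782969 · 65536/43046721 = 65536/9.
Numerically: E[X] ≈ 7281.8.

E[X] = 4782969 · (4/9)^{8} = 65536/9 ≈ 7281.8.


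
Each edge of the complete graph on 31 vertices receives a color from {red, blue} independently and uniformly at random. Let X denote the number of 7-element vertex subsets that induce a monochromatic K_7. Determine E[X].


Let X = Σ_S X_S over the C(31, 7) = 2629575 subsets S of size 7, where X_S = 1 if the K_7 on S is monochromatic.
For a fixed S, the K_7 on S has C(7, 2) = 21 edges. P[all 21 edges red] = (1/2)^21, and likewise for blue, so P[monochromatic] = 2·(1/2)^21 = 2^{1 − 21} = 1/1048576.
Summing: E[X] = C(31, 7) · 2^{1 − 21} = 2629575 · 1/1048576 = 2629575/1048576.
Numerically: E[X] ≈ 2.507758.

E[X] = C(31,7)·2^(1−C(7,2)) = 2629575/1048576 ≈ 2.507758.


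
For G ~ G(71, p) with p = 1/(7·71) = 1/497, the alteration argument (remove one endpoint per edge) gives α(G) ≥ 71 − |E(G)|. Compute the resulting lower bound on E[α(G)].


E[|E(G)|] = C(71, 2)·p = 2485 · (1/497) = 5.
E[α(G)] ≥ n − E[|E(G)|] = 71 − 5 = 66.
Numerically: ≈ 66.00000.
(This is only a lower bound; the true E[α(G)] may be larger.)

E[α(G)] ≥ 66 ≈ 66.00000.


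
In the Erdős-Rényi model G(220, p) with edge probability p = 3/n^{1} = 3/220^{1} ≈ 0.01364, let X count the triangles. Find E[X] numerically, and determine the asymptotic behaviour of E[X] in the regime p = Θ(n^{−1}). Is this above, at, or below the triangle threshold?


Number of potential triangles: C(220, 3) = 1750540.
Each occurs with probability p³ ≈ (0.01364)³ ≈ 2.535687e-06.
By linearity: E[X] = C(220, 3)·p³ ≈ 1750540 · 2.535687e-06 ≈ 4.4388.
Here α = 1, so p = 3/n is exactly at the triangle threshold p ~ 1/n. Asymptotically E[X] → c³/6 = 3³/6 = 9/2 ≈ 4.5000, a bounded constant. In this regime the triangle count is asymptotically Poisson(c³/6).

E[X] ≈ 4.4388; in regime p = Θ(1/n^{1}) E[X] stays bounded (at the triangle threshold p ~ 1/n).


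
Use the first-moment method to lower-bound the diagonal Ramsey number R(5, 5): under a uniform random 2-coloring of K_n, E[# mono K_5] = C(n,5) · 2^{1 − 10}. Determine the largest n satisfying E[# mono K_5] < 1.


We need C(n, 5) · 2^{1 − 10} < 1, i.e. C(n, 5) < 2^{10 − 1} = 512.
Check values of n near the boundary:
  n = 5: C(5, 5) = 1; 1 < 512? YES
  n = 6: C(6, 5) = 6; 6 < 512? YES
  n = 7: C(7, 5) = 21; 21 < 512? YES
  n = 8: C(8, 5) = 56; 56 < 512? YES
  n = 9: C(9, 5) = 126; 126 < 512? YES
  n = 10: C(10, 5) = 252; 252 < 512? YES
  n = 11: C(11, 5) = 462; 462 < 512? YES
  n = 12: C(12, 5) = 792; 792 < 512? NO
  n = 13: C(13, 5) = 1287; 1287 < 512? NO
  n = 14: C(14, 5) = 2002; 2002 < 512? NO
The largest n with C(n, 5) < 512 is n = 11 (where E[X] = 231/256 ≈ 0.90234). Hence R(5, 5) > 11, i.e. R(5, 5) ≥ 12.

Largest n = 11; hence R(5, 5) > 11.
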